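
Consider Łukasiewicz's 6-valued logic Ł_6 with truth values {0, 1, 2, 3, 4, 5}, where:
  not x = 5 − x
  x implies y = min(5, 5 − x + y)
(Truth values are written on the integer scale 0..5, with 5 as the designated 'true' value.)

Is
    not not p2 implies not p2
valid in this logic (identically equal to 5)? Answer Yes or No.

No

Counterexample: take p2 = 3.
not p2 = not 3 = 2
not not p2 = not 2 = 3
not p2 = not 3 = 2
not not p2 implies not p2 = 3 implies 2 = 4
This gives 4 ≠ 5.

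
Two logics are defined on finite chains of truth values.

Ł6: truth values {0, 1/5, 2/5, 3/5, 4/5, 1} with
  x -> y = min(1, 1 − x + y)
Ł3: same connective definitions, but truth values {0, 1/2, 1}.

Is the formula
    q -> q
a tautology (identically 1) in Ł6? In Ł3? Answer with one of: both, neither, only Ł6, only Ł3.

In Ł6: every assignment gives 1 — tautology.
In Ł3: every assignment gives 1 — tautology.

both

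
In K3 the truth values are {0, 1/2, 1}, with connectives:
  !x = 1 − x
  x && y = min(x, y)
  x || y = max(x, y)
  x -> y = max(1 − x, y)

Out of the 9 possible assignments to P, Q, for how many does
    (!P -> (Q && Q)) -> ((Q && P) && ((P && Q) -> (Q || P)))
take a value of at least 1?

P = 0, Q = 0 ↦ 1  ≥
P = 0, Q = 1/2 ↦ 1/2  <
P = 0, Q = 1 ↦ 0  <
P = 1/2, Q = 0 ↦ 1/2  <
P = 1/2, Q = 1/2 ↦ 1/2  <
P = 1/2, Q = 1 ↦ 1/2  <
P = 1, Q = 0 ↦ 0  <
P = 1, Q = 1/2 ↦ 1/2  <
P = 1, Q = 1 ↦ 1  ≥
So 2 of the 9 assignments meet the threshold.

2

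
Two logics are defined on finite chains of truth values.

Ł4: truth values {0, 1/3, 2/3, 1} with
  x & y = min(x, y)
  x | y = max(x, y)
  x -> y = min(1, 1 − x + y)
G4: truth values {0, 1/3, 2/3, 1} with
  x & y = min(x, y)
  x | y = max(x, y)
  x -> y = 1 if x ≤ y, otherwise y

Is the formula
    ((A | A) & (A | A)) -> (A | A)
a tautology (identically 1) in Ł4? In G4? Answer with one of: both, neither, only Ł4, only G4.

In Ł4: every assignment gives 1 — tautology.
In G4: every assignment gives 1 — tautology.

both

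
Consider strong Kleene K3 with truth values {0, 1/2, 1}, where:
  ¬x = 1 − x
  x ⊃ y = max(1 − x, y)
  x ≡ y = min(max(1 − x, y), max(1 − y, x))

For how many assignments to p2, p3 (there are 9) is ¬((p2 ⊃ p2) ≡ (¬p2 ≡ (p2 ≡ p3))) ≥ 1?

2

p2 = 0, p3 = 0 ↦ 0  <
p2 = 0, p3 = 1/2 ↦ 1/2  <
p2 = 0, p3 = 1 ↦ 1  ≥
p2 = 1/2, p3 = 0 ↦ 1/2  <
p2 = 1/2, p3 = 1/2 ↦ 1/2  <
p2 = 1/2, p3 = 1 ↦ 1/2  <
p2 = 1, p3 = 0 ↦ 0  <
p2 = 1, p3 = 1/2 ↦ 1/2  <
p2 = 1, p3 = 1 ↦ 1  ≥
So 2 of the 9 assignments meet the threshold.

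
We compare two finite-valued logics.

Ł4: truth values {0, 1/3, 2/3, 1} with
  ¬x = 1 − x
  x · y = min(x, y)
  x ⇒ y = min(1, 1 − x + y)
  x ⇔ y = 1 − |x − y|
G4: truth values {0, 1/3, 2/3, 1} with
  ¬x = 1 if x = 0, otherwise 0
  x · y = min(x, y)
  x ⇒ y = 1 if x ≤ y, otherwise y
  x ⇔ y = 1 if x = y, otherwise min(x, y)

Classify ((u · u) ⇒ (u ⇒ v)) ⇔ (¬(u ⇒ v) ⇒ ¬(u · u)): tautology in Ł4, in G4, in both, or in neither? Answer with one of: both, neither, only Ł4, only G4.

only Ł4

In Ł4: every assignment gives 1 — tautology.
In G4: at u = 2/3, v = 1/3 the value is 1/3 — not a tautology.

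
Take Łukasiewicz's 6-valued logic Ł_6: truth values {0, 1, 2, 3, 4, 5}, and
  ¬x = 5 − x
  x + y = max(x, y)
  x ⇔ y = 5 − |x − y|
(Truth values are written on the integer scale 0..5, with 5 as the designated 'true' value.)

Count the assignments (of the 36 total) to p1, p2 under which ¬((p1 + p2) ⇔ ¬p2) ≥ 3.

value 5: 7 assignments (counts)
value 4: 2 assignments (counts)
value 3: 9 assignments (counts)
value 2: 4 assignments
value 1: 11 assignments
value 0: 3 assignments
So 18 of the 36 assignments meet the threshold.

18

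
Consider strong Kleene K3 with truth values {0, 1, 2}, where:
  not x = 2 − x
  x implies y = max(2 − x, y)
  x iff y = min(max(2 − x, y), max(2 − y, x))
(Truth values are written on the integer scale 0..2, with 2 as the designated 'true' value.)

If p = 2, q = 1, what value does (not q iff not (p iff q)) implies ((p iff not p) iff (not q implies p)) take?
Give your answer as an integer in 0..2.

not q = not 1 = 1
p iff q = 2 iff 1 = 1
not (p iff q) = not 1 = 1
not q iff not (p iff q) = 1 iff 1 = 1
not p = not 2 = 0
p iff not p = 2 iff 0 = 0
not q = not 1 = 1
not q implies p = 1 implies 2 = 2
(p iff not p) iff (not q implies p) = 0 iff 2 = 0
(not q iff not (p iff q)) implies ((p iff not p) iff (not q implies p)) = 1 implies 0 = 1

1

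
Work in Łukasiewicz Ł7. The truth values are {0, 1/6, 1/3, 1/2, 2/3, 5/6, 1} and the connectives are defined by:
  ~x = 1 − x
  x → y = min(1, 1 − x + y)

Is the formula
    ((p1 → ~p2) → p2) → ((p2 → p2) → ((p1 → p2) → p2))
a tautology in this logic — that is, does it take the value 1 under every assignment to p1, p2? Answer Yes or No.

Counterexample: take p1 = 1/3, p2 = 5/6.
~p2 = ~5/6 = 1/6
p1 → ~p2 = 1/3 → 1/6 = 5/6
(p1 → ~p2) → p2 = 5/6 → 5/6 = 1
p2 → p2 = 5/6 → 5/6 = 1
p1 → p2 = 1/3 → 5/6 = 1
(p1 → p2) → p2 = 1 → 5/6 = 5/6
(p2 → p2) → ((p1 → p2) → p2) = 1 → 5/6 = 5/6
((p1 → ~p2) → p2) → ((p2 → p2) → ((p1 → p2) → p2)) = 1 → 5/6 = 5/6
This gives 5/6 ≠ 1.

No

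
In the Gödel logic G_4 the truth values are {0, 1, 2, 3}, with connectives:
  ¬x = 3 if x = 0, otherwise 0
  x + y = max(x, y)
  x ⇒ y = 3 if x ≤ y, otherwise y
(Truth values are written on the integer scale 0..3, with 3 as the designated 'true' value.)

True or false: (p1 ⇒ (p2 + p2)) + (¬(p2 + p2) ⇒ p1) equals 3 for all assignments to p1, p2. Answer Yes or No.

No

Counterexample: take p1 = 1, p2 = 0.
p2 + p2 = 0 + 0 = 0
p1 ⇒ (p2 + p2) = 1 ⇒ 0 = 0
p2 + p2 = 0 + 0 = 0
¬(p2 + p2) = ¬0 = 3
¬(p2 + p2) ⇒ p1 = 3 ⇒ 1 = 1
(p1 ⇒ (p2 + p2)) + (¬(p2 + p2) ⇒ p1) = 0 + 1 = 1
This gives 1 ≠ 3.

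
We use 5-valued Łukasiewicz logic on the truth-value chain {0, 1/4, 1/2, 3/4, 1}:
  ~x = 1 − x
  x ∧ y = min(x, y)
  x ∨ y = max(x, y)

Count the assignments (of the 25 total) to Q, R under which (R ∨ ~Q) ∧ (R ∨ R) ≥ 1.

value 1: 5 assignments (counts)
value 3/4: 5 assignments
value 1/2: 5 assignments
value 1/4: 5 assignments
value 0: 5 assignments
So 5 of the 25 assignments meet the threshold.

5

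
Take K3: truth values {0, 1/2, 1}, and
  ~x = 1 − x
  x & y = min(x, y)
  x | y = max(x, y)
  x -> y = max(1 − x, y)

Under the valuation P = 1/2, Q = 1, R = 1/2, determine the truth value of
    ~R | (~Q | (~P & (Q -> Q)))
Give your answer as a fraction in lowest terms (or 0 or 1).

1/2

~R = ~1/2 = 1/2
~Q = ~1 = 0
~P = ~1/2 = 1/2
Q -> Q = 1 -> 1 = 1
~P & (Q -> Q) = 1/2 & 1 = 1/2
~Q | (~P & (Q -> Q)) = 0 | 1/2 = 1/2
~R | (~Q | (~P & (Q -> Q))) = 1/2 | 1/2 = 1/2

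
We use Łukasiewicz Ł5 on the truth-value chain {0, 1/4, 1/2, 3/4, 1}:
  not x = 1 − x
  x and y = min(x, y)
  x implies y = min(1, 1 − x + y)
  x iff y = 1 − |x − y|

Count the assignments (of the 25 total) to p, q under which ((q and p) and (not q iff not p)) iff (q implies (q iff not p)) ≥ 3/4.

value 1: 2 assignments (counts)
value 3/4: 1 assignment (counts)
value 1/2: 6 assignments
value 1/4: 6 assignments
value 0: 10 assignments
So 3 of the 25 assignments meet the threshold.

3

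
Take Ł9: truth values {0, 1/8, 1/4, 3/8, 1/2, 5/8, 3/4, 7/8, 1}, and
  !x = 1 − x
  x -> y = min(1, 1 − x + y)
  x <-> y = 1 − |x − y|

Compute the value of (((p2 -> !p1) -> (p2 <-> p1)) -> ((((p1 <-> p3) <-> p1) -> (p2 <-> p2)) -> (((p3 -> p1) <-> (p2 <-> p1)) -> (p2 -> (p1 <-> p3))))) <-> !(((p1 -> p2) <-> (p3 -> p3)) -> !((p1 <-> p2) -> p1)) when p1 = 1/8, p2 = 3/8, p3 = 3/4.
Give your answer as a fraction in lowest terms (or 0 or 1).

3/8

!p1 = !1/8 = 7/8
p2 -> !p1 = 3/8 -> 7/8 = 1
p2 <-> p1 = 3/8 <-> 1/8 = 3/4
(p2 -> !p1) -> (p2 <-> p1) = 1 -> 3/4 = 3/4
p1 <-> p3 = 1/8 <-> 3/4 = 3/8
(p1 <-> p3) <-> p1 = 3/8 <-> 1/8 = 3/4
p2 <-> p2 = 3/8 <-> 3/8 = 1
((p1 <-> p3) <-> p1) -> (p2 <-> p2) = 3/4 -> 1 = 1
p3 -> p1 = 3/4 -> 1/8 = 3/8
p2 <-> p1 = 3/8 <-> 1/8 = 3/4
(p3 -> p1) <-> (p2 <-> p1) = 3/8 <-> 3/4 = 5/8
p1 <-> p3 = 1/8 <-> 3/4 = 3/8
p2 -> (p1 <-> p3) = 3/8 -> 3/8 = 1
((p3 -> p1) <-> (p2 <-> p1)) -> (p2 -> (p1 <-> p3)) = 5/8 -> 1 = 1
(((p1 <-> p3) <-> p1) -> (p2 <-> p2)) -> (((p3 -> p1) <-> (p2 <-> p1)) -> (p2 -> (p1 <-> p3))) = 1 -> 1 = 1
((p2 -> !p1) -> (p2 <-> p1)) -> ((((p1 <-> p3) <-> p1) -> (p2 <-> p2)) -> (((p3 -> p1) <-> (p2 <-> p1)) -> (p2 -> (p1 <-> p3)))) = 3/4 -> 1 = 1
p1 -> p2 = 1/8 -> 3/8 = 1
p3 -> p3 = 3/4 -> 3/4 = 1
(p1 -> p2) <-> (p3 -> p3) = 1 <-> 1 = 1
p1 <-> p2 = 1/8 <-> 3/8 = 3/4
(p1 <-> p2) -> p1 = 3/4 -> 1/8 = 3/8
!((p1 <-> p2) -> p1) = !3/8 = 5/8
((p1 -> p2) <-> (p3 -> p3)) -> !((p1 <-> p2) -> p1) = 1 -> 5/8 = 5/8
!(((p1 -> p2) <-> (p3 -> p3)) -> !((p1 <-> p2) -> p1)) = !5/8 = 3/8
(((p2 -> !p1) -> (p2 <-> p1)) -> ((((p1 <-> p3) <-> p1) -> (p2 <-> p2)) -> (((p3 -> p1) <-> (p2 <-> p1)) -> (p2 -> (p1 <-> p3))))) <-> !(((p1 -> p2) <-> (p3 -> p3)) -> !((p1 <-> p2) -> p1)) = 1 <-> 3/8 = 3/8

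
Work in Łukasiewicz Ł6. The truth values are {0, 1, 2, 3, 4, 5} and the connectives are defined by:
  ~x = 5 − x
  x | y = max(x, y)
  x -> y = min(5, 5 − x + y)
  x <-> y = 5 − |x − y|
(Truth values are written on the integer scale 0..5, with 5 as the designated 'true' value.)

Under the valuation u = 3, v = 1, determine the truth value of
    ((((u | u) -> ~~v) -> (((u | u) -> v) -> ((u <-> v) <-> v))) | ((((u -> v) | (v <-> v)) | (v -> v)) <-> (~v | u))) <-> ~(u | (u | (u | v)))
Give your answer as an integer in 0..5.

2

u | u = 3 | 3 = 3
~v = ~1 = 4
~~v = ~4 = 1
(u | u) -> ~~v = 3 -> 1 = 3
u | u = 3 | 3 = 3
(u | u) -> v = 3 -> 1 = 3
u <-> v = 3 <-> 1 = 3
(u <-> v) <-> v = 3 <-> 1 = 3
((u | u) -> v) -> ((u <-> v) <-> v) = 3 -> 3 = 5
((u | u) -> ~~v) -> (((u | u) -> v) -> ((u <-> v) <-> v)) = 3 -> 5 = 5
u -> v = 3 -> 1 = 3
v <-> v = 1 <-> 1 = 5
(u -> v) | (v <-> v) = 3 | 5 = 5
v -> v = 1 -> 1 = 5
((u -> v) | (v <-> v)) | (v -> v) = 5 | 5 = 5
~v = ~1 = 4
~v | u = 4 | 3 = 4
(((u -> v) | (v <-> v)) | (v -> v)) <-> (~v | u) = 5 <-> 4 = 4
(((u | u) -> ~~v) -> (((u | u) -> v) -> ((u <-> v) <-> v))) | ((((u -> v) | (v <-> v)) | (v -> v)) <-> (~v | u)) = 5 | 4 = 5
u | v = 3 | 1 = 3
u | (u | v) = 3 | 3 = 3
u | (u | (u | v)) = 3 | 3 = 3
~(u | (u | (u | v))) = ~3 = 2
((((u | u) -> ~~v) -> (((u | u) -> v) -> ((u <-> v) <-> v))) | ((((u -> v) | (v <-> v)) | (v -> v)) <-> (~v | u))) <-> ~(u | (u | (u | v))) = 5 <-> 2 = 2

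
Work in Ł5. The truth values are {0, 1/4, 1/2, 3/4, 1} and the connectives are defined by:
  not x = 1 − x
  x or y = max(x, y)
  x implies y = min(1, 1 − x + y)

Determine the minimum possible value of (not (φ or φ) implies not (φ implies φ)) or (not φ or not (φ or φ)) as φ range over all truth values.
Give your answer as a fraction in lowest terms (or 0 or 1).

Take φ = 1/2:
φ or φ = 1/2 or 1/2 = 1/2
not (φ or φ) = not 1/2 = 1/2
φ implies φ = 1/2 implies 1/2 = 1
not (φ implies φ) = not 1 = 0
not (φ or φ) implies not (φ implies φ) = 1/2 implies 0 = 1/2
not φ = not 1/2 = 1/2
φ or φ = 1/2 or 1/2 = 1/2
not (φ or φ) = not 1/2 = 1/2
not φ or not (φ or φ) = 1/2 or 1/2 = 1/2
(not (φ or φ) implies not (φ implies φ)) or (not φ or not (φ or φ)) = 1/2 or 1/2 = 1/2
No assignment yields a value below 1/2, so this is the minimum.

1/2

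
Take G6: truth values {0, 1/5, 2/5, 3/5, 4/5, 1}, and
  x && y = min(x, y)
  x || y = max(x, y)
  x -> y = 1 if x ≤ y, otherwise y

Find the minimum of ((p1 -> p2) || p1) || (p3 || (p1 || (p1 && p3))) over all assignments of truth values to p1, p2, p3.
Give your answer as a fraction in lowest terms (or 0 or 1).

1/5

Take p1 = 1/5, p2 = 0, p3 = 0:
p1 -> p2 = 1/5 -> 0 = 0
(p1 -> p2) || p1 = 0 || 1/5 = 1/5
p1 && p3 = 1/5 && 0 = 0
p1 || (p1 && p3) = 1/5 || 0 = 1/5
p3 || (p1 || (p1 && p3)) = 0 || 1/5 = 1/5
((p1 -> p2) || p1) || (p3 || (p1 || (p1 && p3))) = 1/5 || 1/5 = 1/5
No assignment yields a value below 1/5, so this is the minimum.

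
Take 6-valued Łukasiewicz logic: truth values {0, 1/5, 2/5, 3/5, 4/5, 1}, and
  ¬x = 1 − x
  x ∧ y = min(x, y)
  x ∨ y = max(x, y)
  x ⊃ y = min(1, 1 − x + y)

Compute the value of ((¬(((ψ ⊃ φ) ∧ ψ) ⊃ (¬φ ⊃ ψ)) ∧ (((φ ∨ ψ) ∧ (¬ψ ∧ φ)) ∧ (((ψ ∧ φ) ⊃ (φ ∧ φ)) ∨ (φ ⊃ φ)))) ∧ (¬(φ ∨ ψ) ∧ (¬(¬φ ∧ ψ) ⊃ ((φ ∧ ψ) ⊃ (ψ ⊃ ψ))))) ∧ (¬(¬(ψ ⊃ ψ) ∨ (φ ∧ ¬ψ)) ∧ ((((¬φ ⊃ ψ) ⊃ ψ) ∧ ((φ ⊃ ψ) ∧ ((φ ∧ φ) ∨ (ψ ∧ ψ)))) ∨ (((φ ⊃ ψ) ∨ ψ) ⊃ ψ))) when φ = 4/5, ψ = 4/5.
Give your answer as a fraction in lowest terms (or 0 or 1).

ψ ⊃ φ = 4/5 ⊃ 4/5 = 1
(ψ ⊃ φ) ∧ ψ = 1 ∧ 4/5 = 4/5
¬φ = ¬4/5 = 1/5
¬φ ⊃ ψ = 1/5 ⊃ 4/5 = 1
((ψ ⊃ φ) ∧ ψ) ⊃ (¬φ ⊃ ψ) = 4/5 ⊃ 1 = 1
¬(((ψ ⊃ φ) ∧ ψ) ⊃ (¬φ ⊃ ψ)) = ¬1 = 0
φ ∨ ψ = 4/5 ∨ 4/5 = 4/5
¬ψ = ¬4/5 = 1/5
¬ψ ∧ φ = 1/5 ∧ 4/5 = 1/5
(φ ∨ ψ) ∧ (¬ψ ∧ φ) = 4/5 ∧ 1/5 = 1/5
ψ ∧ φ = 4/5 ∧ 4/5 = 4/5
φ ∧ φ = 4/5 ∧ 4/5 = 4/5
(ψ ∧ φ) ⊃ (φ ∧ φ) = 4/5 ⊃ 4/5 = 1
φ ⊃ φ = 4/5 ⊃ 4/5 = 1
((ψ ∧ φ) ⊃ (φ ∧ φ)) ∨ (φ ⊃ φ) = 1 ∨ 1 = 1
((φ ∨ ψ) ∧ (¬ψ ∧ φ)) ∧ (((ψ ∧ φ) ⊃ (φ ∧ φ)) ∨ (φ ⊃ φ)) = 1/5 ∧ 1 = 1/5
¬(((ψ ⊃ φ) ∧ ψ) ⊃ (¬φ ⊃ ψ)) ∧ (((φ ∨ ψ) ∧ (¬ψ ∧ φ)) ∧ (((ψ ∧ φ) ⊃ (φ ∧ φ)) ∨ (φ ⊃ φ))) = 0 ∧ 1/5 = 0
φ ∨ ψ = 4/5 ∨ 4/5 = 4/5
¬(φ ∨ ψ) = ¬4/5 = 1/5
¬φ = ¬4/5 = 1/5
¬φ ∧ ψ = 1/5 ∧ 4/5 = 1/5
¬(¬φ ∧ ψ) = ¬1/5 = 4/5
φ ∧ ψ = 4/5 ∧ 4/5 = 4/5
ψ ⊃ ψ = 4/5 ⊃ 4/5 = 1
(φ ∧ ψ) ⊃ (ψ ⊃ ψ) = 4/5 ⊃ 1 = 1
¬(¬φ ∧ ψ) ⊃ ((φ ∧ ψ) ⊃ (ψ ⊃ ψ)) = 4/5 ⊃ 1 = 1
¬(φ ∨ ψ) ∧ (¬(¬φ ∧ ψ) ⊃ ((φ ∧ ψ) ⊃ (ψ ⊃ ψ))) = 1/5 ∧ 1 = 1/5
(¬(((ψ ⊃ φ) ∧ ψ) ⊃ (¬φ ⊃ ψ)) ∧ (((φ ∨ ψ) ∧ (¬ψ ∧ φ)) ∧ (((ψ ∧ φ) ⊃ (φ ∧ φ)) ∨ (φ ⊃ φ)))) ∧ (¬(φ ∨ ψ) ∧ (¬(¬φ ∧ ψ) ⊃ ((φ ∧ ψ) ⊃ (ψ ⊃ ψ)))) = 0 ∧ 1/5 = 0
ψ ⊃ ψ = 4/5 ⊃ 4/5 = 1
¬(ψ ⊃ ψ) = ¬1 = 0
¬ψ = ¬4/5 = 1/5
φ ∧ ¬ψ = 4/5 ∧ 1/5 = 1/5
¬(ψ ⊃ ψ) ∨ (φ ∧ ¬ψ) = 0 ∨ 1/5 = 1/5
¬(¬(ψ ⊃ ψ) ∨ (φ ∧ ¬ψ)) = ¬1/5 = 4/5
¬φ = ¬4/5 = 1/5
¬φ ⊃ ψ = 1/5 ⊃ 4/5 = 1
(¬φ ⊃ ψ) ⊃ ψ = 1 ⊃ 4/5 = 4/5
φ ⊃ ψ = 4/5 ⊃ 4/5 = 1
φ ∧ φ = 4/5 ∧ 4/5 = 4/5
ψ ∧ ψ = 4/5 ∧ 4/5 = 4/5
(φ ∧ φ) ∨ (ψ ∧ ψ) = 4/5 ∨ 4/5 = 4/5
(φ ⊃ ψ) ∧ ((φ ∧ φ) ∨ (ψ ∧ ψ)) = 1 ∧ 4/5 = 4/5
((¬φ ⊃ ψ) ⊃ ψ) ∧ ((φ ⊃ ψ) ∧ ((φ ∧ φ) ∨ (ψ ∧ ψ))) = 4/5 ∧ 4/5 = 4/5
φ ⊃ ψ = 4/5 ⊃ 4/5 = 1
(φ ⊃ ψ) ∨ ψ = 1 ∨ 4/5 = 1
((φ ⊃ ψ) ∨ ψ) ⊃ ψ = 1 ⊃ 4/5 = 4/5
(((¬φ ⊃ ψ) ⊃ ψ) ∧ ((φ ⊃ ψ) ∧ ((φ ∧ φ) ∨ (ψ ∧ ψ)))) ∨ (((φ ⊃ ψ) ∨ ψ) ⊃ ψ) = 4/5 ∨ 4/5 = 4/5
¬(¬(ψ ⊃ ψ) ∨ (φ ∧ ¬ψ)) ∧ ((((¬φ ⊃ ψ) ⊃ ψ) ∧ ((φ ⊃ ψ) ∧ ((φ ∧ φ) ∨ (ψ ∧ ψ)))) ∨ (((φ ⊃ ψ) ∨ ψ) ⊃ ψ)) = 4/5 ∧ 4/5 = 4/5
((¬(((ψ ⊃ φ) ∧ ψ) ⊃ (¬φ ⊃ ψ)) ∧ (((φ ∨ ψ) ∧ (¬ψ ∧ φ)) ∧ (((ψ ∧ φ) ⊃ (φ ∧ φ)) ∨ (φ ⊃ φ)))) ∧ (¬(φ ∨ ψ) ∧ (¬(¬φ ∧ ψ) ⊃ ((φ ∧ ψ) ⊃ (ψ ⊃ ψ))))) ∧ (¬(¬(ψ ⊃ ψ) ∨ (φ ∧ ¬ψ)) ∧ ((((¬φ ⊃ ψ) ⊃ ψ) ∧ ((φ ⊃ ψ) ∧ ((φ ∧ φ) ∨ (ψ ∧ ψ)))) ∨ (((φ ⊃ ψ) ∨ ψ) ⊃ ψ))) = 0 ∧ 4/5 = 0

0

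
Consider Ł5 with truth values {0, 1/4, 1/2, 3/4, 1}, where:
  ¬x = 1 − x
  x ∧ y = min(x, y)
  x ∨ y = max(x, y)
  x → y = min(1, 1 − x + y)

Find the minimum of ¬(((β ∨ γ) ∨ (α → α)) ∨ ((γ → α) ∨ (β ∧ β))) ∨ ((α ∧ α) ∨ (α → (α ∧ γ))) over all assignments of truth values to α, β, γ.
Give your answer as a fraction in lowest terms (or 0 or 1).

1/2

Take α = 1/2, β = 0, γ = 0:
β ∨ γ = 0 ∨ 0 = 0
α → α = 1/2 → 1/2 = 1
(β ∨ γ) ∨ (α → α) = 0 ∨ 1 = 1
γ → α = 0 → 1/2 = 1
β ∧ β = 0 ∧ 0 = 0
(γ → α) ∨ (β ∧ β) = 1 ∨ 0 = 1
((β ∨ γ) ∨ (α → α)) ∨ ((γ → α) ∨ (β ∧ β)) = 1 ∨ 1 = 1
¬(((β ∨ γ) ∨ (α → α)) ∨ ((γ → α) ∨ (β ∧ β))) = ¬1 = 0
α ∧ α = 1/2 ∧ 1/2 = 1/2
α ∧ γ = 1/2 ∧ 0 = 0
α → (α ∧ γ) = 1/2 → 0 = 1/2
(α ∧ α) ∨ (α → (α ∧ γ)) = 1/2 ∨ 1/2 = 1/2
¬(((β ∨ γ) ∨ (α → α)) ∨ ((γ → α) ∨ (β ∧ β))) ∨ ((α ∧ α) ∨ (α → (α ∧ γ))) = 0 ∨ 1/2 = 1/2
No assignment yields a value below 1/2, so this is the minimum.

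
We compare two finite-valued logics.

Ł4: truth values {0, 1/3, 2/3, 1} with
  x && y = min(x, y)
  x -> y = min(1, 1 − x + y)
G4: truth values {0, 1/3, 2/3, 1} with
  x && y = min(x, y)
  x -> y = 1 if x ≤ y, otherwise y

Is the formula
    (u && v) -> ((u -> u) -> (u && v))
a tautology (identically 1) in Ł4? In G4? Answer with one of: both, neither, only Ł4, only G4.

both

In Ł4: every assignment gives 1 — tautology.
In G4: every assignment gives 1 — tautology.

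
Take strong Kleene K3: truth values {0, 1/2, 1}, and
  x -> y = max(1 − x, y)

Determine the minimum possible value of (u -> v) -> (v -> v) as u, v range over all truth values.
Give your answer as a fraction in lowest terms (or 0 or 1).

Take u = 0, v = 1/2:
u -> v = 0 -> 1/2 = 1
v -> v = 1/2 -> 1/2 = 1/2
(u -> v) -> (v -> v) = 1 -> 1/2 = 1/2
No assignment yields a value below 1/2, so this is the minimum.

1/2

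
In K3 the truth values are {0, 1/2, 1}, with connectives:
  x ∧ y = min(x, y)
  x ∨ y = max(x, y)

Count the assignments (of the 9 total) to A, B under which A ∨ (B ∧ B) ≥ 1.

5

A = 0, B = 0 ↦ 0  <
A = 0, B = 1/2 ↦ 1/2  <
A = 0, B = 1 ↦ 1  ≥
A = 1/2, B = 0 ↦ 1/2  <
A = 1/2, B = 1/2 ↦ 1/2  <
A = 1/2, B = 1 ↦ 1  ≥
A = 1, B = 0 ↦ 1  ≥
A = 1, B = 1/2 ↦ 1  ≥
A = 1, B = 1 ↦ 1  ≥
So 5 of the 9 assignments meet the threshold.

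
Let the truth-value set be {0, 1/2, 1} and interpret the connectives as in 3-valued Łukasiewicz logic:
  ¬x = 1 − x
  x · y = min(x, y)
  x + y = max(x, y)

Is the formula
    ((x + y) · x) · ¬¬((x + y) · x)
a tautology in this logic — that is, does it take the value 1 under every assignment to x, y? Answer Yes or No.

No

Counterexample: take x = 0, y = 0.
x + y = 0 + 0 = 0
(x + y) · x = 0 · 0 = 0
¬((x + y) · x) = ¬0 = 1
¬¬((x + y) · x) = ¬1 = 0
((x + y) · x) · ¬¬((x + y) · x) = 0 · 0 = 0
This gives 0 ≠ 1.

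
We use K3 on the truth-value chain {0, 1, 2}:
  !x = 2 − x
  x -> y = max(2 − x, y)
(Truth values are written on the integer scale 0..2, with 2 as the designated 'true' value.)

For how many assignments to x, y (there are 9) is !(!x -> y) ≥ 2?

x = 0, y = 0 ↦ 2  ≥
x = 0, y = 1 ↦ 1  <
x = 0, y = 2 ↦ 0  <
x = 1, y = 0 ↦ 1  <
x = 1, y = 1 ↦ 1  <
x = 1, y = 2 ↦ 0  <
x = 2, y = 0 ↦ 0  <
x = 2, y = 1 ↦ 0  <
x = 2, y = 2 ↦ 0  <
So 1 of the 9 assignments meets the threshold.

1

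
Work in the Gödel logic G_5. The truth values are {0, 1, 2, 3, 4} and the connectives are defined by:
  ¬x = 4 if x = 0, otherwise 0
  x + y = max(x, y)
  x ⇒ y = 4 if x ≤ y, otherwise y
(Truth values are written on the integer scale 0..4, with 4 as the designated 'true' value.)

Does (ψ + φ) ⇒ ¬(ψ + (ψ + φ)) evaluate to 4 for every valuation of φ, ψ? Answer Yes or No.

Counterexample: take φ = 0, ψ = 1.
ψ + φ = 1 + 0 = 1
ψ + (ψ + φ) = 1 + 1 = 1
¬(ψ + (ψ + φ)) = ¬1 = 0
(ψ + φ) ⇒ ¬(ψ + (ψ + φ)) = 1 ⇒ 0 = 0
This gives 0 ≠ 4.

No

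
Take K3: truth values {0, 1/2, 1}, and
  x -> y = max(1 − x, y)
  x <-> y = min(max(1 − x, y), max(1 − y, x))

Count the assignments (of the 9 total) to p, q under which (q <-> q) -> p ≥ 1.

p = 0, q = 0 ↦ 0  <
p = 0, q = 1/2 ↦ 1/2  <
p = 0, q = 1 ↦ 0  <
p = 1/2, q = 0 ↦ 1/2  <
p = 1/2, q = 1/2 ↦ 1/2  <
p = 1/2, q = 1 ↦ 1/2  <
p = 1, q = 0 ↦ 1  ≥
p = 1, q = 1/2 ↦ 1  ≥
p = 1, q = 1 ↦ 1  ≥
So 3 of the 9 assignments meet the threshold.

3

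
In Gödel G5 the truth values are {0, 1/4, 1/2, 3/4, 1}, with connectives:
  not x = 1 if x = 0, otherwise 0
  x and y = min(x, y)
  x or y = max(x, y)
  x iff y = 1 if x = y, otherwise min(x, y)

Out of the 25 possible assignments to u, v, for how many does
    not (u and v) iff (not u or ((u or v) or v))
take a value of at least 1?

6

value 1: 6 assignments (counts)
value 3/4: 1 assignment
value 1/2: 1 assignment
value 1/4: 1 assignment
value 0: 16 assignments
So 6 of the 25 assignments meet the threshold.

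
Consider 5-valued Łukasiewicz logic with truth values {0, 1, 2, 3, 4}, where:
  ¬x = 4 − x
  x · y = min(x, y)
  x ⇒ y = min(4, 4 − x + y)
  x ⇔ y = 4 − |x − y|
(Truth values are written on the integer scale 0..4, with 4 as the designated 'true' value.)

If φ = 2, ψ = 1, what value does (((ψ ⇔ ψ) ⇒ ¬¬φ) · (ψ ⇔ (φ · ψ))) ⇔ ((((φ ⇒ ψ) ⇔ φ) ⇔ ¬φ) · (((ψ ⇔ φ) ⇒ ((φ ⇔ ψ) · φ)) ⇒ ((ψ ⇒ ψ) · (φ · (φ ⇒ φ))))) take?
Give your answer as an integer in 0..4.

3

ψ ⇔ ψ = 1 ⇔ 1 = 4
¬φ = ¬2 = 2
¬¬φ = ¬2 = 2
(ψ ⇔ ψ) ⇒ ¬¬φ = 4 ⇒ 2 = 2
φ · ψ = 2 · 1 = 1
ψ ⇔ (φ · ψ) = 1 ⇔ 1 = 4
((ψ ⇔ ψ) ⇒ ¬¬φ) · (ψ ⇔ (φ · ψ)) = 2 · 4 = 2
φ ⇒ ψ = 2 ⇒ 1 = 3
(φ ⇒ ψ) ⇔ φ = 3 ⇔ 2 = 3
¬φ = ¬2 = 2
((φ ⇒ ψ) ⇔ φ) ⇔ ¬φ = 3 ⇔ 2 = 3
ψ ⇔ φ = 1 ⇔ 2 = 3
φ ⇔ ψ = 2 ⇔ 1 = 3
(φ ⇔ ψ) · φ = 3 · 2 = 2
(ψ ⇔ φ) ⇒ ((φ ⇔ ψ) · φ) = 3 ⇒ 2 = 3
ψ ⇒ ψ = 1 ⇒ 1 = 4
φ ⇒ φ = 2 ⇒ 2 = 4
φ · (φ ⇒ φ) = 2 · 4 = 2
(ψ ⇒ ψ) · (φ · (φ ⇒ φ)) = 4 · 2 = 2
((ψ ⇔ φ) ⇒ ((φ ⇔ ψ) · φ)) ⇒ ((ψ ⇒ ψ) · (φ · (φ ⇒ φ))) = 3 ⇒ 2 = 3
(((φ ⇒ ψ) ⇔ φ) ⇔ ¬φ) · (((ψ ⇔ φ) ⇒ ((φ ⇔ ψ) · φ)) ⇒ ((ψ ⇒ ψ) · (φ · (φ ⇒ φ)))) = 3 · 3 = 3
(((ψ ⇔ ψ) ⇒ ¬¬φ) · (ψ ⇔ (φ · ψ))) ⇔ ((((φ ⇒ ψ) ⇔ φ) ⇔ ¬φ) · (((ψ ⇔ φ) ⇒ ((φ ⇔ ψ) · φ)) ⇒ ((ψ ⇒ ψ) · (φ · (φ ⇒ φ))))) = 2 ⇔ 3 = 3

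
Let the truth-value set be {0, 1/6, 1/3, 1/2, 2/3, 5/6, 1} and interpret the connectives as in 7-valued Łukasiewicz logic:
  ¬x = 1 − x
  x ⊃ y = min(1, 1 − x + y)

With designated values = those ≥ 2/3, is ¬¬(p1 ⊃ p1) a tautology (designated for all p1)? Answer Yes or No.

p1 = 0 ↦ 1
p1 = 1/6 ↦ 1
p1 = 1/3 ↦ 1
p1 = 1/2 ↦ 1
p1 = 2/3 ↦ 1
p1 = 5/6 ↦ 1
p1 = 1 ↦ 1
Every assignment gives a value ≥ 2/3.

Yes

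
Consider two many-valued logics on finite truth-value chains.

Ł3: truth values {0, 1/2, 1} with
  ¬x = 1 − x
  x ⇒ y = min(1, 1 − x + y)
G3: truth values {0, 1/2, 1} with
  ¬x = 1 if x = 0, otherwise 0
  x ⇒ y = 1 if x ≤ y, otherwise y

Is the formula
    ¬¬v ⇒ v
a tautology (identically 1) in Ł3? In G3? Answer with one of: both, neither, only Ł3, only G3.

only Ł3

In Ł3: every assignment gives 1 — tautology.
In G3: at v = 1/2 the value is 1/2 — not a tautology.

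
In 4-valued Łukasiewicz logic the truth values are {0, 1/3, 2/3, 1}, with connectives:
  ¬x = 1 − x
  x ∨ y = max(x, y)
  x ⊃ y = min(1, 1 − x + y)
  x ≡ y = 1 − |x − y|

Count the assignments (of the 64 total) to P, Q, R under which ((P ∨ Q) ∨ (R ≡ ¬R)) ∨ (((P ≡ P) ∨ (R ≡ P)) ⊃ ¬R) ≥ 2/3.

60

value 1: 37 assignments (counts)
value 2/3: 23 assignments (counts)
value 1/3: 3 assignments
value 0: 1 assignment
So 60 of the 64 assignments meet the threshold.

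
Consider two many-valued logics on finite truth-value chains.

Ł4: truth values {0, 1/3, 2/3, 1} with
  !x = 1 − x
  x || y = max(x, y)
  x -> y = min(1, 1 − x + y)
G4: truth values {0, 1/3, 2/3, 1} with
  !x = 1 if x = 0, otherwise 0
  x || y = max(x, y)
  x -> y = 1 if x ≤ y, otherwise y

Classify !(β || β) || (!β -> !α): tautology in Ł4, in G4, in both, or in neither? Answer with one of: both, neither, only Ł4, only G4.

only G4

In Ł4: at α = 2/3, β = 1/3 the value is 2/3 — not a tautology.
In G4: every assignment gives 1 — tautology.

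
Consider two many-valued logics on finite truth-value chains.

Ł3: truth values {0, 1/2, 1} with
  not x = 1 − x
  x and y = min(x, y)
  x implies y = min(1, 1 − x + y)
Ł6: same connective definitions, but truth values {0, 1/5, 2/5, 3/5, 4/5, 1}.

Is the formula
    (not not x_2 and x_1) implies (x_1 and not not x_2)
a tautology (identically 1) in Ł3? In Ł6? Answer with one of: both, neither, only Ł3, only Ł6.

In Ł3: every assignment gives 1 — tautology.
In Ł6: every assignment gives 1 — tautology.

both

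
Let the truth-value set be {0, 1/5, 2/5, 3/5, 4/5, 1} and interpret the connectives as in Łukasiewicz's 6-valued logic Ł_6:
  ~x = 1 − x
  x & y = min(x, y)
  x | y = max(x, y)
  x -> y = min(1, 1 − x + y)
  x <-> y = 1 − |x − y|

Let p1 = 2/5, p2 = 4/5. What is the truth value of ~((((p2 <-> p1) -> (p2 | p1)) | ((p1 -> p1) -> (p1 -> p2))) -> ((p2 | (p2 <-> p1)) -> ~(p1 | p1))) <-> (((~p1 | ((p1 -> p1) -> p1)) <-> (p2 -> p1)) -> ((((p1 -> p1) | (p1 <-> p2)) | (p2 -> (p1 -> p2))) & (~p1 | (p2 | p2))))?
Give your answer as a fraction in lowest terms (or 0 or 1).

p2 <-> p1 = 4/5 <-> 2/5 = 3/5
p2 | p1 = 4/5 | 2/5 = 4/5
(p2 <-> p1) -> (p2 | p1) = 3/5 -> 4/5 = 1
p1 -> p1 = 2/5 -> 2/5 = 1
p1 -> p2 = 2/5 -> 4/5 = 1
(p1 -> p1) -> (p1 -> p2) = 1 -> 1 = 1
((p2 <-> p1) -> (p2 | p1)) | ((p1 -> p1) -> (p1 -> p2)) = 1 | 1 = 1
p2 <-> p1 = 4/5 <-> 2/5 = 3/5
p2 | (p2 <-> p1) = 4/5 | 3/5 = 4/5
p1 | p1 = 2/5 | 2/5 = 2/5
~(p1 | p1) = ~2/5 = 3/5
(p2 | (p2 <-> p1)) -> ~(p1 | p1) = 4/5 -> 3/5 = 4/5
(((p2 <-> p1) -> (p2 | p1)) | ((p1 -> p1) -> (p1 -> p2))) -> ((p2 | (p2 <-> p1)) -> ~(p1 | p1)) = 1 -> 4/5 = 4/5
~((((p2 <-> p1) -> (p2 | p1)) | ((p1 -> p1) -> (p1 -> p2))) -> ((p2 | (p2 <-> p1)) -> ~(p1 | p1))) = ~4/5 = 1/5
~p1 = ~2/5 = 3/5
p1 -> p1 = 2/5 -> 2/5 = 1
(p1 -> p1) -> p1 = 1 -> 2/5 = 2/5
~p1 | ((p1 -> p1) -> p1) = 3/5 | 2/5 = 3/5
p2 -> p1 = 4/5 -> 2/5 = 3/5
(~p1 | ((p1 -> p1) -> p1)) <-> (p2 -> p1) = 3/5 <-> 3/5 = 1
p1 -> p1 = 2/5 -> 2/5 = 1
p1 <-> p2 = 2/5 <-> 4/5 = 3/5
(p1 -> p1) | (p1 <-> p2) = 1 | 3/5 = 1
p1 -> p2 = 2/5 -> 4/5 = 1
p2 -> (p1 -> p2) = 4/5 -> 1 = 1
((p1 -> p1) | (p1 <-> p2)) | (p2 -> (p1 -> p2)) = 1 | 1 = 1
~p1 = ~2/5 = 3/5
p2 | p2 = 4/5 | 4/5 = 4/5
~p1 | (p2 | p2) = 3/5 | 4/5 = 4/5
(((p1 -> p1) | (p1 <-> p2)) | (p2 -> (p1 -> p2))) & (~p1 | (p2 | p2)) = 1 & 4/5 = 4/5
((~p1 | ((p1 -> p1) -> p1)) <-> (p2 -> p1)) -> ((((p1 -> p1) | (p1 <-> p2)) | (p2 -> (p1 -> p2))) & (~p1 | (p2 | p2))) = 1 -> 4/5 = 4/5
~((((p2 <-> p1) -> (p2 | p1)) | ((p1 -> p1) -> (p1 -> p2))) -> ((p2 | (p2 <-> p1)) -> ~(p1 | p1))) <-> (((~p1 | ((p1 -> p1) -> p1)) <-> (p2 -> p1)) -> ((((p1 -> p1) | (p1 <-> p2)) | (p2 -> (p1 -> p2))) & (~p1 | (p2 | p2)))) = 1/5 <-> 4/5 = 2/5

2/5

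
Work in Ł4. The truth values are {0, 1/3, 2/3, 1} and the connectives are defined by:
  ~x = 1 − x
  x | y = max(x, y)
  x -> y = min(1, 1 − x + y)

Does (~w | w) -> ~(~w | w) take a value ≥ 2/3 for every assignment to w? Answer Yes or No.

No

Counterexample: take w = 0.
~w = ~0 = 1
~w | w = 1 | 0 = 1
~w = ~0 = 1
~w | w = 1 | 0 = 1
~(~w | w) = ~1 = 0
(~w | w) -> ~(~w | w) = 1 -> 0 = 0
This gives 0, which is below 2/3.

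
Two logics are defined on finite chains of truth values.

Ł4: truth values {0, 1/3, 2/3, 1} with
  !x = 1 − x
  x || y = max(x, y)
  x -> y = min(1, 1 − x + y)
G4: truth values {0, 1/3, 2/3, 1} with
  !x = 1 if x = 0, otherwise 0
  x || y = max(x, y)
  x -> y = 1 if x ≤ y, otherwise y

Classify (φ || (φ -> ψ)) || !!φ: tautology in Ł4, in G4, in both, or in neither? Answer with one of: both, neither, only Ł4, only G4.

only G4

In Ł4: at φ = 1/3, ψ = 0 the value is 2/3 — not a tautology.
In G4: every assignment gives 1 — tautology.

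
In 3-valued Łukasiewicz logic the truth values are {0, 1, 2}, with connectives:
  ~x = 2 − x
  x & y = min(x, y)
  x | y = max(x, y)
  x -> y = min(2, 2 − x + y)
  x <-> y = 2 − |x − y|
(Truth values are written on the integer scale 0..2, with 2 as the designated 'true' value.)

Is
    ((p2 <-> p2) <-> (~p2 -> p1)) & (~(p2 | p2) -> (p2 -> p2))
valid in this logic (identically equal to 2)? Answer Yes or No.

No

Counterexample: take p1 = 0, p2 = 0.
p2 <-> p2 = 0 <-> 0 = 2
~p2 = ~0 = 2
~p2 -> p1 = 2 -> 0 = 0
(p2 <-> p2) <-> (~p2 -> p1) = 2 <-> 0 = 0
p2 | p2 = 0 | 0 = 0
~(p2 | p2) = ~0 = 2
p2 -> p2 = 0 -> 0 = 2
~(p2 | p2) -> (p2 -> p2) = 2 -> 2 = 2
((p2 <-> p2) <-> (~p2 -> p1)) & (~(p2 | p2) -> (p2 -> p2)) = 0 & 2 = 0
This gives 0 ≠ 2.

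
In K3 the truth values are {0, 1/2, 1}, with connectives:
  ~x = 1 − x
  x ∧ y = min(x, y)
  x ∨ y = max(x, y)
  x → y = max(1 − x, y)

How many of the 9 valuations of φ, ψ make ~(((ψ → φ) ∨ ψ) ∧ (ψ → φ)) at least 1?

φ = 0, ψ = 0 ↦ 0  <
φ = 0, ψ = 1/2 ↦ 1/2  <
φ = 0, ψ = 1 ↦ 1  ≥
φ = 1/2, ψ = 0 ↦ 0  <
φ = 1/2, ψ = 1/2 ↦ 1/2  <
φ = 1/2, ψ = 1 ↦ 1/2  <
φ = 1, ψ = 0 ↦ 0  <
φ = 1, ψ = 1/2 ↦ 0  <
φ = 1, ψ = 1 ↦ 0  <
So 1 of the 9 assignments meets the threshold.

1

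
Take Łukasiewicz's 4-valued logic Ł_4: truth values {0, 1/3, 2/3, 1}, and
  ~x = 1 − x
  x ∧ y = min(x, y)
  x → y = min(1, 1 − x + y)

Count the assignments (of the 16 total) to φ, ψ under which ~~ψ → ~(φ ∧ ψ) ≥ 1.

φ = 0, ψ = 0 ↦ 1  ≥
φ = 0, ψ = 1/3 ↦ 1  ≥
φ = 0, ψ = 2/3 ↦ 1  ≥
φ = 0, ψ = 1 ↦ 1  ≥
φ = 1/3, ψ = 0 ↦ 1  ≥
φ = 1/3, ψ = 1/3 ↦ 1  ≥
φ = 1/3, ψ = 2/3 ↦ 1  ≥
φ = 1/3, ψ = 1 ↦ 2/3  <
φ = 2/3, ψ = 0 ↦ 1  ≥
φ = 2/3, ψ = 1/3 ↦ 1  ≥
φ = 2/3, ψ = 2/3 ↦ 2/3  <
φ = 2/3, ψ = 1 ↦ 1/3  <
φ = 1, ψ = 0 ↦ 1  ≥
φ = 1, ψ = 1/3 ↦ 1  ≥
φ = 1, ψ = 2/3 ↦ 2/3  <
φ = 1, ψ = 1 ↦ 0  <
So 11 of the 16 assignments meet the threshold.

11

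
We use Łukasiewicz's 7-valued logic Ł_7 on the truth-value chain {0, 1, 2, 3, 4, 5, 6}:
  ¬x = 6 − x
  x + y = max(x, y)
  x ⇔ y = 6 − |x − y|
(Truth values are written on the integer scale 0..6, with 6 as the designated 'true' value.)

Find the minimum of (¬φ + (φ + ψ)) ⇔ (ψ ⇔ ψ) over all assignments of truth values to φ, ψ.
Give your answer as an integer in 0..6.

Take φ = 3, ψ = 0:
¬φ = ¬3 = 3
φ + ψ = 3 + 0 = 3
¬φ + (φ + ψ) = 3 + 3 = 3
ψ ⇔ ψ = 0 ⇔ 0 = 6
(¬φ + (φ + ψ)) ⇔ (ψ ⇔ ψ) = 3 ⇔ 6 = 3
No assignment yields a value below 3, so this is the minimum.

3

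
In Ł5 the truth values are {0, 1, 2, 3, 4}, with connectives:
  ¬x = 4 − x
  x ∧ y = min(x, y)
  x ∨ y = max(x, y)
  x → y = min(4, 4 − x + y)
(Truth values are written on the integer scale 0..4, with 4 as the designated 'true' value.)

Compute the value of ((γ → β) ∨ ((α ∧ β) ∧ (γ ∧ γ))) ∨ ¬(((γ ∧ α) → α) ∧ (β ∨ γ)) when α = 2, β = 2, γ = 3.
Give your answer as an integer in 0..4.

γ → β = 3 → 2 = 3
α ∧ β = 2 ∧ 2 = 2
γ ∧ γ = 3 ∧ 3 = 3
(α ∧ β) ∧ (γ ∧ γ) = 2 ∧ 3 = 2
(γ → β) ∨ ((α ∧ β) ∧ (γ ∧ γ)) = 3 ∨ 2 = 3
γ ∧ α = 3 ∧ 2 = 2
(γ ∧ α) → α = 2 → 2 = 4
β ∨ γ = 2 ∨ 3 = 3
((γ ∧ α) → α) ∧ (β ∨ γ) = 4 ∧ 3 = 3
¬(((γ ∧ α) → α) ∧ (β ∨ γ)) = ¬3 = 1
((γ → β) ∨ ((α ∧ β) ∧ (γ ∧ γ))) ∨ ¬(((γ ∧ α) → α) ∧ (β ∨ γ)) = 3 ∨ 1 = 3

3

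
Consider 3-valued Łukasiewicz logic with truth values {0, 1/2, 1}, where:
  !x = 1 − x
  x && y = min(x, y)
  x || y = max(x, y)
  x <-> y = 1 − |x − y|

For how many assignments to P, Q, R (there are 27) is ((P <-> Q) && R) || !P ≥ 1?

value 1: 11 assignments (counts)
value 1/2: 11 assignments
value 0: 5 assignments
So 11 of the 27 assignments meet the threshold.

11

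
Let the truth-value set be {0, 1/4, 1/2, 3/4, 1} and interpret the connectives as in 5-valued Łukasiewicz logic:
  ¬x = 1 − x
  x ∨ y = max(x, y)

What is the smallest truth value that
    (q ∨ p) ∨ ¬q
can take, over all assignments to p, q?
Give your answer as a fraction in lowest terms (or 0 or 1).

1/2

Take p = 0, q = 1/2:
q ∨ p = 1/2 ∨ 0 = 1/2
¬q = ¬1/2 = 1/2
(q ∨ p) ∨ ¬q = 1/2 ∨ 1/2 = 1/2
No assignment yields a value below 1/2, so this is the minimum.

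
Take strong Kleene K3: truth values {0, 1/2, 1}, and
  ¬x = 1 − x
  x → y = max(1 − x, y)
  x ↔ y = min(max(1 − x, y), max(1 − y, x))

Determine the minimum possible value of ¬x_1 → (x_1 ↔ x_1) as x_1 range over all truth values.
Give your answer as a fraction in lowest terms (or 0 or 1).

1/2

Take x_1 = 1/2:
¬x_1 = ¬1/2 = 1/2
x_1 ↔ x_1 = 1/2 ↔ 1/2 = 1/2
¬x_1 → (x_1 ↔ x_1) = 1/2 → 1/2 = 1/2
No assignment yields a value below 1/2, so this is the minimum.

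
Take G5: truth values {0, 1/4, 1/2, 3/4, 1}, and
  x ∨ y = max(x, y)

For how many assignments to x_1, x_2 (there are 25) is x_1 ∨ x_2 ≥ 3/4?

16

value 1: 9 assignments (counts)
value 3/4: 7 assignments (counts)
value 1/2: 5 assignments
value 1/4: 3 assignments
value 0: 1 assignment
So 16 of the 25 assignments meet the threshold.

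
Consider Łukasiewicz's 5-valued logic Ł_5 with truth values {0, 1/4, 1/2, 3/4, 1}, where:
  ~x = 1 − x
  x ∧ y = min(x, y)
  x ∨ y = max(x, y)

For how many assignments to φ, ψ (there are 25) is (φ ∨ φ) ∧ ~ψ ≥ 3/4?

4

value 1: 1 assignment (counts)
value 3/4: 3 assignments (counts)
value 1/2: 5 assignments
value 1/4: 7 assignments
value 0: 9 assignments
So 4 of the 25 assignments meet the threshold.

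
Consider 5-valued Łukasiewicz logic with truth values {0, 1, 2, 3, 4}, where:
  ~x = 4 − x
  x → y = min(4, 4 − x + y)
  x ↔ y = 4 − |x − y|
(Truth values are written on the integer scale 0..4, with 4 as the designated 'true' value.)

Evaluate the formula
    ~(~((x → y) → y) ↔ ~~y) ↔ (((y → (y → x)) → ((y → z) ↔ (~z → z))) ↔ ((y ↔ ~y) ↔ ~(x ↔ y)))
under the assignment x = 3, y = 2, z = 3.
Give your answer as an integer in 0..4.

4

x → y = 3 → 2 = 3
(x → y) → y = 3 → 2 = 3
~((x → y) → y) = ~3 = 1
~y = ~2 = 2
~~y = ~2 = 2
~((x → y) → y) ↔ ~~y = 1 ↔ 2 = 3
~(~((x → y) → y) ↔ ~~y) = ~3 = 1
y → x = 2 → 3 = 4
y → (y → x) = 2 → 4 = 4
y → z = 2 → 3 = 4
~z = ~3 = 1
~z → z = 1 → 3 = 4
(y → z) ↔ (~z → z) = 4 ↔ 4 = 4
(y → (y → x)) → ((y → z) ↔ (~z → z)) = 4 → 4 = 4
~y = ~2 = 2
y ↔ ~y = 2 ↔ 2 = 4
x ↔ y = 3 ↔ 2 = 3
~(x ↔ y) = ~3 = 1
(y ↔ ~y) ↔ ~(x ↔ y) = 4 ↔ 1 = 1
((y → (y → x)) → ((y → z) ↔ (~z → z))) ↔ ((y ↔ ~y) ↔ ~(x ↔ y)) = 4 ↔ 1 = 1
~(~((x → y) → y) ↔ ~~y) ↔ (((y → (y → x)) → ((y → z) ↔ (~z → z))) ↔ ((y ↔ ~y) ↔ ~(x ↔ y))) = 1 ↔ 1 = 4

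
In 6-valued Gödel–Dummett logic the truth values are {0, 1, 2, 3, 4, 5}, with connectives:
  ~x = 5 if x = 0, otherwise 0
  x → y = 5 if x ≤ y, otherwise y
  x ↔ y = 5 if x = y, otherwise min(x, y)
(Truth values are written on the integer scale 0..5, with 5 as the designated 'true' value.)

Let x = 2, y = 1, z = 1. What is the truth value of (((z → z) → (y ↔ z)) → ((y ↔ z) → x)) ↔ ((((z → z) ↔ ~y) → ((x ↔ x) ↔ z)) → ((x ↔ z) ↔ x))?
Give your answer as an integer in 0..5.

z → z = 1 → 1 = 5
y ↔ z = 1 ↔ 1 = 5
(z → z) → (y ↔ z) = 5 → 5 = 5
y ↔ z = 1 ↔ 1 = 5
(y ↔ z) → x = 5 → 2 = 2
((z → z) → (y ↔ z)) → ((y ↔ z) → x) = 5 → 2 = 2
z → z = 1 → 1 = 5
~y = ~1 = 0
(z → z) ↔ ~y = 5 ↔ 0 = 0
x ↔ x = 2 ↔ 2 = 5
(x ↔ x) ↔ z = 5 ↔ 1 = 1
((z → z) ↔ ~y) → ((x ↔ x) ↔ z) = 0 → 1 = 5
x ↔ z = 2 ↔ 1 = 1
(x ↔ z) ↔ x = 1 ↔ 2 = 1
(((z → z) ↔ ~y) → ((x ↔ x) ↔ z)) → ((x ↔ z) ↔ x) = 5 → 1 = 1
(((z → z) → (y ↔ z)) → ((y ↔ z) → x)) ↔ ((((z → z) ↔ ~y) → ((x ↔ x) ↔ z)) → ((x ↔ z) ↔ x)) = 2 ↔ 1 = 1

1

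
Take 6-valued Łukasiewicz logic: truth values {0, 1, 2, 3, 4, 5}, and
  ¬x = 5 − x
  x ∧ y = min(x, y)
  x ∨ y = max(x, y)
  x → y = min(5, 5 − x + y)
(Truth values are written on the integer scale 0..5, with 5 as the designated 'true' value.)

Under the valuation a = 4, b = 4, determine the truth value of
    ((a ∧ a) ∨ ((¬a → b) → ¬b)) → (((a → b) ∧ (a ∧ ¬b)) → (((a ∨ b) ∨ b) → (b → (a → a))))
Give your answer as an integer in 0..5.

a ∧ a = 4 ∧ 4 = 4
¬a = ¬4 = 1
¬a → b = 1 → 4 = 5
¬b = ¬4 = 1
(¬a → b) → ¬b = 5 → 1 = 1
(a ∧ a) ∨ ((¬a → b) → ¬b) = 4 ∨ 1 = 4
a → b = 4 → 4 = 5
¬b = ¬4 = 1
a ∧ ¬b = 4 ∧ 1 = 1
(a → b) ∧ (a ∧ ¬b) = 5 ∧ 1 = 1
a ∨ b = 4 ∨ 4 = 4
(a ∨ b) ∨ b = 4 ∨ 4 = 4
a → a = 4 → 4 = 5
b → (a → a) = 4 → 5 = 5
((a ∨ b) ∨ b) → (b → (a → a)) = 4 → 5 = 5
((a → b) ∧ (a ∧ ¬b)) → (((a ∨ b) ∨ b) → (b → (a → a))) = 1 → 5 = 5
((a ∧ a) ∨ ((¬a → b) → ¬b)) → (((a → b) ∧ (a ∧ ¬b)) → (((a ∨ b) ∨ b) → (b → (a → a)))) = 4 → 5 = 5

5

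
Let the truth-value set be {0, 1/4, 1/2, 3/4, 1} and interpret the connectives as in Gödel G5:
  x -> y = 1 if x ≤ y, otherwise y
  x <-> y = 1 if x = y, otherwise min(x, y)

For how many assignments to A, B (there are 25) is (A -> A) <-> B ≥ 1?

5

value 1: 5 assignments (counts)
value 3/4: 5 assignments
value 1/2: 5 assignments
value 1/4: 5 assignments
value 0: 5 assignments
So 5 of the 25 assignments meet the threshold.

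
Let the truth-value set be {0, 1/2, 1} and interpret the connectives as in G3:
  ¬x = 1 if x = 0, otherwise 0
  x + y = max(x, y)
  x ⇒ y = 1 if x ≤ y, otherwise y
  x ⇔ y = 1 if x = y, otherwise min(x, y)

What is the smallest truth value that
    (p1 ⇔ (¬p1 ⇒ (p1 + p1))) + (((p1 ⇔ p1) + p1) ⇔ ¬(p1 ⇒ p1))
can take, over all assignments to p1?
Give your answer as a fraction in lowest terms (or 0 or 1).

Take p1 = 1/2:
¬p1 = ¬1/2 = 0
p1 + p1 = 1/2 + 1/2 = 1/2
¬p1 ⇒ (p1 + p1) = 0 ⇒ 1/2 = 1
p1 ⇔ (¬p1 ⇒ (p1 + p1)) = 1/2 ⇔ 1 = 1/2
p1 ⇔ p1 = 1/2 ⇔ 1/2 = 1
(p1 ⇔ p1) + p1 = 1 + 1/2 = 1
p1 ⇒ p1 = 1/2 ⇒ 1/2 = 1
¬(p1 ⇒ p1) = ¬1 = 0
((p1 ⇔ p1) + p1) ⇔ ¬(p1 ⇒ p1) = 1 ⇔ 0 = 0
(p1 ⇔ (¬p1 ⇒ (p1 + p1))) + (((p1 ⇔ p1) + p1) ⇔ ¬(p1 ⇒ p1)) = 1/2 + 0 = 1/2
No assignment yields a value below 1/2, so this is the minimum.

1/2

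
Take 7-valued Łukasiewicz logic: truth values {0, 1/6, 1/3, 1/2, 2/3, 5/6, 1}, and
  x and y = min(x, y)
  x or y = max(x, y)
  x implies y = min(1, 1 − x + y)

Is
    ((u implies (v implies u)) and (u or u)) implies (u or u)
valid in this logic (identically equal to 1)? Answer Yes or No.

At u = 1/3, v = 1/3, for instance:
v implies u = 1/3 implies 1/3 = 1
u implies (v implies u) = 1/3 implies 1 = 1
u or u = 1/3 or 1/3 = 1/3
(u implies (v implies u)) and (u or u) = 1 and 1/3 = 1/3
((u implies (v implies u)) and (u or u)) implies (u or u) = 1/3 implies 1/3 = 1
and checking the remaining 48 assignments likewise gives ≥ 1 in every case.

Yes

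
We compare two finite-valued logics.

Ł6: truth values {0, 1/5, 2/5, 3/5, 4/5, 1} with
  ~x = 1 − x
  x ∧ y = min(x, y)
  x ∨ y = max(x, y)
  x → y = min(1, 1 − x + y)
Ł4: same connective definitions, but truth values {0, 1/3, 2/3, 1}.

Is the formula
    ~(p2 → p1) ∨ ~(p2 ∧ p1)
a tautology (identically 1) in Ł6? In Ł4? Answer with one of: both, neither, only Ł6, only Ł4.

In Ł6: at p1 = 1/5, p2 = 1/5 the value is 4/5 — not a tautology.
In Ł4: at p1 = 1/3, p2 = 1/3 the value is 2/3 — not a tautology.

neither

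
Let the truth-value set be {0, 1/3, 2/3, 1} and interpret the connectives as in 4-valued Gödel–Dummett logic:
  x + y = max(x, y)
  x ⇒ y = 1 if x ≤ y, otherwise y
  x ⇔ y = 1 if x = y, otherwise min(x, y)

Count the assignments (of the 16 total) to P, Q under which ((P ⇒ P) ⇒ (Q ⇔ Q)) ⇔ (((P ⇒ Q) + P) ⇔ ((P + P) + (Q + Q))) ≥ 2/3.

P = 0, Q = 0 ↦ 0  <
P = 0, Q = 1/3 ↦ 1/3  <
P = 0, Q = 2/3 ↦ 2/3  ≥
P = 0, Q = 1 ↦ 1  ≥
P = 1/3, Q = 0 ↦ 1  ≥
P = 1/3, Q = 1/3 ↦ 1/3  <
P = 1/3, Q = 2/3 ↦ 2/3  ≥
P = 1/3, Q = 1 ↦ 1  ≥
P = 2/3, Q = 0 ↦ 1  ≥
P = 2/3, Q = 1/3 ↦ 1  ≥
P = 2/3, Q = 2/3 ↦ 2/3  ≥
P = 2/3, Q = 1 ↦ 1  ≥
P = 1, Q = 0 ↦ 1  ≥
P = 1, Q = 1/3 ↦ 1  ≥
P = 1, Q = 2/3 ↦ 1  ≥
P = 1, Q = 1 ↦ 1  ≥
So 13 of the 16 assignments meet the threshold.

13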